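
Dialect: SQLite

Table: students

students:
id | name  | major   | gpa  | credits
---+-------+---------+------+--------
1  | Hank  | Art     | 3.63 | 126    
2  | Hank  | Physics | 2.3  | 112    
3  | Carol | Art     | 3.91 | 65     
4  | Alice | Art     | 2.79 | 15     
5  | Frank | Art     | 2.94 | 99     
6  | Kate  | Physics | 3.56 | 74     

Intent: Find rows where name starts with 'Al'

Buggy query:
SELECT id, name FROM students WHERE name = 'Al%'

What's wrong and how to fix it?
Bug: Wildcards only work with LIKE; '=' treats '%' as a literal character

Fix: Replace '=' with LIKE so 'Al%' is treated as a pattern

Corrected query:
SELECT id, name FROM students WHERE name LIKE 'Al%'

Result:
id | name 
---+------
4  | Alice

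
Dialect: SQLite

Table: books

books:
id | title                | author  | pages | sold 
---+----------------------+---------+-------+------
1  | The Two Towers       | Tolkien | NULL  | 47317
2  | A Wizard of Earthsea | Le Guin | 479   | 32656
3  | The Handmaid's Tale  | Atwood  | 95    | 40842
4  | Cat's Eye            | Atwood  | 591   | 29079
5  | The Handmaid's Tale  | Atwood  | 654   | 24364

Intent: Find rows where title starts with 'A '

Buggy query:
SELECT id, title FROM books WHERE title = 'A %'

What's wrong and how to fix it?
Bug: '=' compares the literal string including the % character; pattern matching needs LIKE

Fix: Replace '=' with LIKE so 'A %' is treated as a pattern

Corrected query:
SELECT id, title FROM books WHERE title LIKE 'A %'

Result:
id | title               
---+---------------------
2  | A Wizard of Earthsea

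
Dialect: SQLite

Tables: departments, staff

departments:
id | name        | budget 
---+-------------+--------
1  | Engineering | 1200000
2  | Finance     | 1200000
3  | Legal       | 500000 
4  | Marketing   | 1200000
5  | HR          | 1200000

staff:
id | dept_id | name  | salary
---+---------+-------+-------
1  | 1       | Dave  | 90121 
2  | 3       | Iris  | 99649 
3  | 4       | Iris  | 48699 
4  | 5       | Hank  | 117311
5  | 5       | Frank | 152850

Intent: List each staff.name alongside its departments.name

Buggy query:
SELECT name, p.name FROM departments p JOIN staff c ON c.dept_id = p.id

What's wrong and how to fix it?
Bug: 'name' exists in both joined tables, so the database can't tell which one is meant

Fix: Qualify the column with its table alias (c.name)

Corrected query:
SELECT c.name, p.name FROM departments p JOIN staff c ON c.dept_id = p.id

Result:
name  | name       
------+------------
Dave  | Engineering
Iris  | Legal      
Iris  | Marketing  
Hank  | HR         
Frank | HR         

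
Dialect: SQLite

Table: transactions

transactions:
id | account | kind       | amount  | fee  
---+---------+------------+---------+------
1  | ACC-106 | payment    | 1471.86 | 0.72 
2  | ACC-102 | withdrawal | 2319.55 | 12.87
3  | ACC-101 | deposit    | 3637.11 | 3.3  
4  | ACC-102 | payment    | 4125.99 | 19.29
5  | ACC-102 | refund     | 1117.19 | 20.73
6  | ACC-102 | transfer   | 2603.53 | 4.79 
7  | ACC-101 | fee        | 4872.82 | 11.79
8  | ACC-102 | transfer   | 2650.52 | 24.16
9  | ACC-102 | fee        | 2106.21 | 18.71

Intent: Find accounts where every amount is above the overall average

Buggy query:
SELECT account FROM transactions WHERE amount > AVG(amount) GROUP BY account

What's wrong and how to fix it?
Bug: AVG() is an aggregate; it can't sit directly in WHERE

Fix: Use a subquery for AVG and a HAVING MIN(...) filter so the condition holds for every row in the group

Corrected query:
SELECT account FROM transactions GROUP BY account HAVING MIN(amount) > (SELECT AVG(amount) FROM transactions)

Result:
account
-------
ACC-101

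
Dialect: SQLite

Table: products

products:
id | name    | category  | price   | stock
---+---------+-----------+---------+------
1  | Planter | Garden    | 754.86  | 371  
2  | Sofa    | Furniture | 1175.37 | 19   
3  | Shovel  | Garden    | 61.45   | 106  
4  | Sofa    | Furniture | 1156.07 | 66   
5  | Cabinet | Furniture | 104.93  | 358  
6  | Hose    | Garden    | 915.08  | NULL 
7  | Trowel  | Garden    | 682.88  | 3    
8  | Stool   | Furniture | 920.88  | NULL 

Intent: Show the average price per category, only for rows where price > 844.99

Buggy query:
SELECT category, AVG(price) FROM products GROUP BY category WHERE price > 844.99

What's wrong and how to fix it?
Bug: Row-level WHERE must come before GROUP BY in the clause order

Fix: Place WHERE between FROM and GROUP BY

Corrected query:
SELECT category, AVG(price) FROM products WHERE price > 844.99 GROUP BY category

Result:
category  | AVG(price) 
----------+------------
Furniture | 1084.106667
Garden    | 915.08     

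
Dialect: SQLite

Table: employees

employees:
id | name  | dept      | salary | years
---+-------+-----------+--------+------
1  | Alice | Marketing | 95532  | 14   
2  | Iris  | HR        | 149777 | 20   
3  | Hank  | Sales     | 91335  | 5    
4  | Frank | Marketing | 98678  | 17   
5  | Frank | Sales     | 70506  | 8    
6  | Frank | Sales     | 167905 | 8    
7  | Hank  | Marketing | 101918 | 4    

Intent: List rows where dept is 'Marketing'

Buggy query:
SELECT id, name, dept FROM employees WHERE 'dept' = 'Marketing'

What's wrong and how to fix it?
Bug: Single quotes denote string literals in SQL; the column name is being compared as a constant string

Fix: Remove the quotes around the column name (or use double quotes for an identifier)

Corrected query:
SELECT id, name, dept FROM employees WHERE dept = 'Marketing'

Result:
id | name  | dept     
---+-------+----------
1  | Alice | Marketing
4  | Frank | Marketing
7  | Hank  | Marketing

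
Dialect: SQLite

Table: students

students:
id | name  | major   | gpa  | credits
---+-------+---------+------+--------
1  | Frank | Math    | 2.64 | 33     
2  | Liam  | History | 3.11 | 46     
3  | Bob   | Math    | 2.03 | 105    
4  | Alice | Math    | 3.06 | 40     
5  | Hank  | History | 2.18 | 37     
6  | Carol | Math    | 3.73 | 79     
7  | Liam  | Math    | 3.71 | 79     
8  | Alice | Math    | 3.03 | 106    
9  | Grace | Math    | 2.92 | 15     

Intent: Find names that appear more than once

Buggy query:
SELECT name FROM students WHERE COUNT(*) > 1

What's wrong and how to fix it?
Bug: WHERE can't reference COUNT(*); aggregates are computed after WHERE

Fix: GROUP BY name, then filter groups with HAVING COUNT(*) > 1

Corrected query:
SELECT name FROM students GROUP BY name HAVING COUNT(*) > 1

Result:
name 
-----
Alice
Liam 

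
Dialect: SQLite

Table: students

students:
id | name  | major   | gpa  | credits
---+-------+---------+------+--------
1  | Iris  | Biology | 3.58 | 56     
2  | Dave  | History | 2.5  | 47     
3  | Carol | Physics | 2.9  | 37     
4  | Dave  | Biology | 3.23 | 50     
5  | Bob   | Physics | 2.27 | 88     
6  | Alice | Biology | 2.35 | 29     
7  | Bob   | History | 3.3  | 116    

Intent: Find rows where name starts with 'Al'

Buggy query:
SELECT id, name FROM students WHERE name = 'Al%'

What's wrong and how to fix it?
Bug: Wildcards only work with LIKE; '=' treats '%' as a literal character

Fix: Use LIKE for wildcard pattern matching

Corrected query:
SELECT id, name FROM students WHERE name LIKE 'Al%'

Result:
id | name 
---+------
6  | Alice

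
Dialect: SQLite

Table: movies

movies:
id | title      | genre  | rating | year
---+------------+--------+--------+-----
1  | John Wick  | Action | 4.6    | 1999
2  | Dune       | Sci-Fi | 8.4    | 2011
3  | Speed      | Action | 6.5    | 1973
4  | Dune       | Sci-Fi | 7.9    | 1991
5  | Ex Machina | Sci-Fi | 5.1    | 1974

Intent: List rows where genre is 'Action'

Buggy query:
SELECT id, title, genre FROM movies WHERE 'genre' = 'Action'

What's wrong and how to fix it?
Bug: Single quotes denote string literals in SQL; the column name is being compared as a constant string

Fix: Reference the column as genre without single quotes

Corrected query:
SELECT id, title, genre FROM movies WHERE genre = 'Action'

Result:
id | title     | genre 
---+-----------+-------
1  | John Wick | Action
3  | Speed     | Action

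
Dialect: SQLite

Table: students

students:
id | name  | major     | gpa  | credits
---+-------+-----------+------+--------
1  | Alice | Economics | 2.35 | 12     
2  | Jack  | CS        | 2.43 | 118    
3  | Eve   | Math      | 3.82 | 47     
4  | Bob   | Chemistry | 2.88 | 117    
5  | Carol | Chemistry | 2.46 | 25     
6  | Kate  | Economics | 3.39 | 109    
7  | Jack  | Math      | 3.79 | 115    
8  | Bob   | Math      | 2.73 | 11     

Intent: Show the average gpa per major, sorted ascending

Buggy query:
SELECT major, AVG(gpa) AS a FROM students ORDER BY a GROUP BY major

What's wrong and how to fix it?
Bug: ORDER BY appears before GROUP BY; SQL clause order requires GROUP BY first

Fix: Reorder: SELECT … FROM … GROUP BY … ORDER BY …

Corrected query:
SELECT major, AVG(gpa) AS a FROM students GROUP BY major ORDER BY a

Result:
major     | a       
----------+---------
CS        | 2.43    
Chemistry | 2.67    
Economics | 2.87    
Math      | 3.446667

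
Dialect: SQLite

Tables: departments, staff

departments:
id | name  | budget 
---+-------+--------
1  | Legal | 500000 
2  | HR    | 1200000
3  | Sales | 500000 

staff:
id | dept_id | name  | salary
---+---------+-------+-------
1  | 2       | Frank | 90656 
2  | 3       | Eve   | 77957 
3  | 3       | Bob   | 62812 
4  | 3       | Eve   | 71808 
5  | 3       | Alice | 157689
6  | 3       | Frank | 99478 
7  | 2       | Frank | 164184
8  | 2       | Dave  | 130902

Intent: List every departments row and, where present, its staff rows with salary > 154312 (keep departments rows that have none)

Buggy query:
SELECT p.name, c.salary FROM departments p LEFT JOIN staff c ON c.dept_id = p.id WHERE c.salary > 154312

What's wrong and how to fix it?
Bug: A WHERE condition on the right-hand table after LEFT JOIN drops unmatched parents

Fix: Move the right-table condition into the ON clause so unmatched parents are kept

Corrected query:
SELECT p.name, c.salary FROM departments p LEFT JOIN staff c ON c.dept_id = p.id AND c.salary > 154312

Result:
name  | salary
------+-------
Legal | NULL  
HR    | 164184
Sales | 157689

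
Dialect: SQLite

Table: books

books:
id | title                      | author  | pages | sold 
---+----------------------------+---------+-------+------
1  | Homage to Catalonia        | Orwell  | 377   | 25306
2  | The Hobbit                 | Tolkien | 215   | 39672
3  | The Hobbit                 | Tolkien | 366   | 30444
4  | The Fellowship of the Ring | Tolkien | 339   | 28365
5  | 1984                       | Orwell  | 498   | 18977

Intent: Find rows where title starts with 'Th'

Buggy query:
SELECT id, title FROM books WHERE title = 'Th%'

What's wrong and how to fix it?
Bug: '=' compares the literal string including the % character; pattern matching needs LIKE

Fix: Replace '=' with LIKE so 'Th%' is treated as a pattern

Corrected query:
SELECT id, title FROM books WHERE title LIKE 'Th%'

Result:
id | title                     
---+---------------------------
2  | The Hobbit                
3  | The Hobbit                
4  | The Fellowship of the Ring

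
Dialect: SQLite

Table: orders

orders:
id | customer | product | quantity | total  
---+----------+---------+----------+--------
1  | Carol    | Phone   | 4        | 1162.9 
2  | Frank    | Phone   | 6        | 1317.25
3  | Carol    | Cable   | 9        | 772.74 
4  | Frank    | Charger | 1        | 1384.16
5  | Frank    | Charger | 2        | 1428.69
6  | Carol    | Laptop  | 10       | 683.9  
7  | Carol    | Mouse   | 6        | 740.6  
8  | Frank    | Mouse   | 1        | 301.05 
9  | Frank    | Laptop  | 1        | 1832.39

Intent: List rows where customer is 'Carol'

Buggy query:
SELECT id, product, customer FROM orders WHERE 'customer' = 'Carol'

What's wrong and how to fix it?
Bug: Single quotes denote string literals in SQL; the column name is being compared as a constant string

Fix: Reference the column as customer without single quotes

Corrected query:
SELECT id, product, customer FROM orders WHERE customer = 'Carol'

Result:
id | product | customer
---+---------+---------
1  | Phone   | Carol   
3  | Cable   | Carol   
6  | Laptop  | Carol   
7  | Mouse   | Carol   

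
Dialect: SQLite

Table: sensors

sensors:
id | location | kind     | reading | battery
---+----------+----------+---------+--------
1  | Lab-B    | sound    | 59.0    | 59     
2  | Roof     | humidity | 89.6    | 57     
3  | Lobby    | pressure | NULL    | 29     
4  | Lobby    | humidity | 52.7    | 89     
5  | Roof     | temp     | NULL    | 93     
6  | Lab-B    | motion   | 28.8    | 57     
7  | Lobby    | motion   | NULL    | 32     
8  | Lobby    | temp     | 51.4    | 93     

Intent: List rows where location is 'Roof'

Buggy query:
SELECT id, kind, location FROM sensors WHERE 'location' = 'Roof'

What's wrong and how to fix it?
Bug: Single quotes denote string literals in SQL; the column name is being compared as a constant string

Fix: Remove the quotes around the column name (or use double quotes for an identifier)

Corrected query:
SELECT id, kind, location FROM sensors WHERE location = 'Roof'

Result:
id | kind     | location
---+----------+---------
2  | humidity | Roof    
5  | temp     | Roof    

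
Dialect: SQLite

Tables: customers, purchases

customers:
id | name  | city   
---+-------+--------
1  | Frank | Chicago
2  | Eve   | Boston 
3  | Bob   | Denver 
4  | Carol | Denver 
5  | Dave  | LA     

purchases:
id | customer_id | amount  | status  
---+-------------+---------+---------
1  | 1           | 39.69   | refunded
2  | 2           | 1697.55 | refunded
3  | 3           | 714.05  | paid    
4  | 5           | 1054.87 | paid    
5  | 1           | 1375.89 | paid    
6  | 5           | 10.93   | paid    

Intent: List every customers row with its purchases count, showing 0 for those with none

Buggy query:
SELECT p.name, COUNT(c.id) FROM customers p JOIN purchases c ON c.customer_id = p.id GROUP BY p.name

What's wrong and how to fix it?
Bug: INNER JOIN drops customers rows that have no matching purchases rows

Fix: Use LEFT JOIN so parents without children still appear (COUNT(c.id) gives 0)

Corrected query:
SELECT p.name, COUNT(c.id) FROM customers p LEFT JOIN purchases c ON c.customer_id = p.id GROUP BY p.name

Result:
name  | COUNT(c.id)
------+------------
Bob   | 1          
Carol | 0          
Dave  | 2          
Eve   | 1          
Frank | 2          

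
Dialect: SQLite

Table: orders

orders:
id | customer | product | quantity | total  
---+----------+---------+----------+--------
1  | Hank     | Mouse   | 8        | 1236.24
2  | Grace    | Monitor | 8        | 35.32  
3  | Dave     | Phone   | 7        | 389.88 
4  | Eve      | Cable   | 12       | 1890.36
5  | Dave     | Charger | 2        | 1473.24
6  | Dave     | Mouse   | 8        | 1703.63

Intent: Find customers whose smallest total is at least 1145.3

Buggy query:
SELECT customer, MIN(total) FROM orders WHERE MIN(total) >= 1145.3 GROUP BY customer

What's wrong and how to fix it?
Bug: MIN() in WHERE is a misuse of aggregate

Fix: Use HAVING for the per-group MIN condition

Corrected query:
SELECT customer, MIN(total) FROM orders GROUP BY customer HAVING MIN(total) >= 1145.3

Result:
customer | MIN(total)
---------+-----------
Eve      | 1890.36   
Hank     | 1236.24   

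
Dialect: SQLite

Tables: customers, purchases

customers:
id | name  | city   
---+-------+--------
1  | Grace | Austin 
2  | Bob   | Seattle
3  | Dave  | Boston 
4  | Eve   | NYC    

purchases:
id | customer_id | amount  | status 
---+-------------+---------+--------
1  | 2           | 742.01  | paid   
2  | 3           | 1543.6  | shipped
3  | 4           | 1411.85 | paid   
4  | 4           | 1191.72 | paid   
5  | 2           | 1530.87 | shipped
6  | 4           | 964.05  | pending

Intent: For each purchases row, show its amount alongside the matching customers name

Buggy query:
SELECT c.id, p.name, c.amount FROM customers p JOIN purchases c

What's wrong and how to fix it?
Bug: JOIN with no ON clause produces a cartesian product; every purchases row pairs with every customers row

Fix: Add ON c.customer_id = p.id to the JOIN

Corrected query:
SELECT c.id, p.name, c.amount FROM customers p JOIN purchases c ON c.customer_id = p.id

Result:
id | name | amount 
---+------+--------
1  | Bob  | 742.01 
2  | Dave | 1543.6 
3  | Eve  | 1411.85
4  | Eve  | 1191.72
5  | Bob  | 1530.87
6  | Eve  | 964.05 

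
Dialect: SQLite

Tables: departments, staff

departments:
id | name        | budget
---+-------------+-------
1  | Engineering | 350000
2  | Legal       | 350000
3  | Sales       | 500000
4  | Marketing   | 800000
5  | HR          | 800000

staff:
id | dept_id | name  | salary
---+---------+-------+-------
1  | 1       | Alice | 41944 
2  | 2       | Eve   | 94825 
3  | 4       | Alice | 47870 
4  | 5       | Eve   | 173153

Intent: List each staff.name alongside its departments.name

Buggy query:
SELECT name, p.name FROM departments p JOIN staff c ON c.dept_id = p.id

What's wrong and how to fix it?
Bug: 'name' exists in both joined tables, so the database can't tell which one is meant

Fix: Prefix ambiguous columns with the table alias

Corrected query:
SELECT c.name, p.name FROM departments p JOIN staff c ON c.dept_id = p.id

Result:
name  | name       
------+------------
Alice | Engineering
Eve   | Legal      
Alice | Marketing  
Eve   | HR         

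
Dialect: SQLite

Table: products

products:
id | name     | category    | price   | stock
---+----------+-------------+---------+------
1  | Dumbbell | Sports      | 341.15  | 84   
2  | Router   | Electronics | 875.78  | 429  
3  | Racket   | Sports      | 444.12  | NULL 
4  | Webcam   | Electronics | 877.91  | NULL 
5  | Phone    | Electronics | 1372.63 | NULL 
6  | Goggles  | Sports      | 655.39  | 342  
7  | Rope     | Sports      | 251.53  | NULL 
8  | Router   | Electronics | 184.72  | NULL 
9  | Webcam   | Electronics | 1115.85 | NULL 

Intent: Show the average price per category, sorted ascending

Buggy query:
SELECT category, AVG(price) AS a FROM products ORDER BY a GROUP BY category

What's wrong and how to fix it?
Bug: ORDER BY appears before GROUP BY; SQL clause order requires GROUP BY first

Fix: Reorder: SELECT … FROM … GROUP BY … ORDER BY …

Corrected query:
SELECT category, AVG(price) AS a FROM products GROUP BY category ORDER BY a

Result:
category    | a       
------------+---------
Sports      | 423.0475
Electronics | 885.378 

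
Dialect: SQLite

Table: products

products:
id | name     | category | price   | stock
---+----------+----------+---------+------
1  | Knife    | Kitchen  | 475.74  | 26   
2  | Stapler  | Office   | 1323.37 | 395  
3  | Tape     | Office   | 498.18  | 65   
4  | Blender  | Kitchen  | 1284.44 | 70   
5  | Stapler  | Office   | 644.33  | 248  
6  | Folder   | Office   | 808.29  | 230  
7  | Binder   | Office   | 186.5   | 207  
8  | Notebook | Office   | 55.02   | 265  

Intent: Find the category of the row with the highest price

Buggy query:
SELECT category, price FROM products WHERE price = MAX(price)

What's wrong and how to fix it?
Bug: MAX(price) is an aggregate and cannot be used directly in WHERE

Fix: Wrap MAX in a scalar subquery so WHERE compares against a single value

Corrected query:
SELECT category, price FROM products WHERE price = (SELECT MAX(price) FROM products)

Result:
category | price  
---------+--------
Office   | 1323.37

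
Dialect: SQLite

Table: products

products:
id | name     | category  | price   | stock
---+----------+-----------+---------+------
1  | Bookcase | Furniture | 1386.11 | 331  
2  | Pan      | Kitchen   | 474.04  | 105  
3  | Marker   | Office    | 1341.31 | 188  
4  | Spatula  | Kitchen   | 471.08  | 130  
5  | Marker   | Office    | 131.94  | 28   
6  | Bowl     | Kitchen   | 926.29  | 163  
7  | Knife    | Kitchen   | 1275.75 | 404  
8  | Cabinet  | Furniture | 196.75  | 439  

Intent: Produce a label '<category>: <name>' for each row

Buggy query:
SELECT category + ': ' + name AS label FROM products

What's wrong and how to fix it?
Bug: '+' is numeric addition; on text columns SQLite converts them to 0 instead of concatenating

Fix: Use the || operator for string concatenation

Corrected query:
SELECT category || ': ' || name AS label FROM products

Result:
label              
-------------------
Furniture: Bookcase
Kitchen: Pan       
Office: Marker     
Kitchen: Spatula   
Office: Marker     
Kitchen: Bowl      
Kitchen: Knife     
Furniture: Cabinet 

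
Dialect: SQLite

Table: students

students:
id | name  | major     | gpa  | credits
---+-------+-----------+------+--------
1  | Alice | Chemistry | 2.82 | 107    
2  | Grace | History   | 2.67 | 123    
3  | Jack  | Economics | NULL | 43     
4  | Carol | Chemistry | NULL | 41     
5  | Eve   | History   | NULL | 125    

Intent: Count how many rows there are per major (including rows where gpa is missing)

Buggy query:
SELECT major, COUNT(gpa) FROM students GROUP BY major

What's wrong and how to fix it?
Bug: COUNT(gpa) skips NULLs, so groups with missing gpa are undercounted

Fix: Replace COUNT(gpa) with COUNT(*)

Corrected query:
SELECT major, COUNT(*) FROM students GROUP BY major

Result:
major     | COUNT(*)
----------+---------
Chemistry | 2       
Economics | 1       
History   | 2       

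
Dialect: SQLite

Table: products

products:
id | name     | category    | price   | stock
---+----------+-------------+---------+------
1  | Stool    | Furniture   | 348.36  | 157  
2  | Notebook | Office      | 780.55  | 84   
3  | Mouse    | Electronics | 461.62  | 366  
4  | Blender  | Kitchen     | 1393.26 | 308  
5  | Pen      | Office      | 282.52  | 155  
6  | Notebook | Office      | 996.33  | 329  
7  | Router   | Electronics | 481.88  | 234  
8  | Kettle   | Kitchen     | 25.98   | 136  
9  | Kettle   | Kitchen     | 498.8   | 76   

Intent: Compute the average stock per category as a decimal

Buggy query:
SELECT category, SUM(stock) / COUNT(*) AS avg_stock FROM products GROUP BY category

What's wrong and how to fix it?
Bug: SUM(stock) and COUNT(*) are both integers; the division truncates the fractional part

Fix: Cast one side to REAL so the division keeps the fractional part

Corrected query:
SELECT category, SUM(stock) * 1.0 / COUNT(*) AS avg_stock FROM products GROUP BY category

Result:
category    | avg_stock 
------------+-----------
Electronics | 300       
Furniture   | 157       
Kitchen     | 173.333333
Office      | 189.333333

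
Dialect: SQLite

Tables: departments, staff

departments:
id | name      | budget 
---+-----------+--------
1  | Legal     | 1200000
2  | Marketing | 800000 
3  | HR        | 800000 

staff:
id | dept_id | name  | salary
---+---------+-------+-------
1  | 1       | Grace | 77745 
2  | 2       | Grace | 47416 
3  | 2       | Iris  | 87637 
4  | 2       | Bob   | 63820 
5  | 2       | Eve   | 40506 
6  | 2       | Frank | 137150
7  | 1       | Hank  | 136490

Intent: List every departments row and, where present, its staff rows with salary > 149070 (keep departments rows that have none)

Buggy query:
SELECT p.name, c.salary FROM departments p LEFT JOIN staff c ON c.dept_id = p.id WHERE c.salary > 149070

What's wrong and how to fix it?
Bug: A WHERE condition on the right-hand table after LEFT JOIN drops unmatched parents

Fix: Put 'c.salary > 149070' in the JOIN's ON clause instead of WHERE

Corrected query:
SELECT p.name, c.salary FROM departments p LEFT JOIN staff c ON c.dept_id = p.id AND c.salary > 149070

Result:
name      | salary
----------+-------
Legal     | NULL  
Marketing | NULL  
HR        | NULL  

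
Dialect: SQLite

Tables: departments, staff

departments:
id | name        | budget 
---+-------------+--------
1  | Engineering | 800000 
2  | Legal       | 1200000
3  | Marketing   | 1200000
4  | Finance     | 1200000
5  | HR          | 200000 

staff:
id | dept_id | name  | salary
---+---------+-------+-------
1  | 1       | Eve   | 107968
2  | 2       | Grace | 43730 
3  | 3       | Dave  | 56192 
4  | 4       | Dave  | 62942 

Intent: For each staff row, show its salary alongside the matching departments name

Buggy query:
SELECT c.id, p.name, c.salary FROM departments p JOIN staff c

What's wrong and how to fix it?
Bug: JOIN with no ON clause produces a cartesian product; every staff row pairs with every departments row

Fix: Add ON c.dept_id = p.id to the JOIN

Corrected query:
SELECT c.id, p.name, c.salary FROM departments p JOIN staff c ON c.dept_id = p.id

Result:
id | name        | salary
---+-------------+-------
1  | Engineering | 107968
2  | Legal       | 43730 
3  | Marketing   | 56192 
4  | Finance     | 62942 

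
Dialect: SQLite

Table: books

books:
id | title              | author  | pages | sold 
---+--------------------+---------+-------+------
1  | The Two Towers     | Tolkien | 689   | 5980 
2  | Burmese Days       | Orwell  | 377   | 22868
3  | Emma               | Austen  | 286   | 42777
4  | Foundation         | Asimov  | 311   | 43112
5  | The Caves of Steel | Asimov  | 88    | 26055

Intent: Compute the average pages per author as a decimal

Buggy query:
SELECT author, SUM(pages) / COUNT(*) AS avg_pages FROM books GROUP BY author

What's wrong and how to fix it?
Bug: Both operands are integers, so '/' performs integer division and truncates

Fix: Multiply by 1.0 (or CAST to REAL) to force floating-point division

Corrected query:
SELECT author, SUM(pages) * 1.0 / COUNT(*) AS avg_pages FROM books GROUP BY author

Result:
author  | avg_pages
--------+----------
Asimov  | 199.5    
Austen  | 286      
Orwell  | 377      
Tolkien | 689      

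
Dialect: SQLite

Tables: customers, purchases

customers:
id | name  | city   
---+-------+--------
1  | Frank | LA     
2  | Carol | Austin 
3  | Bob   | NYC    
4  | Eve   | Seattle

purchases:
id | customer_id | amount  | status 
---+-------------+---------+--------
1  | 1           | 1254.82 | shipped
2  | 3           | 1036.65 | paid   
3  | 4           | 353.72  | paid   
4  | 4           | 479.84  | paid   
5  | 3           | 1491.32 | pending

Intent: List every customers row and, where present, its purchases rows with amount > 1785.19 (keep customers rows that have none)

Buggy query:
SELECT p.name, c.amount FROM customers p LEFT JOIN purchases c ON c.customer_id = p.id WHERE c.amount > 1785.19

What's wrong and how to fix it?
Bug: Filtering c.amount in WHERE discards the NULL rows produced by LEFT JOIN, turning it into an inner join

Fix: Put 'c.amount > 1785.19' in the JOIN's ON clause instead of WHERE

Corrected query:
SELECT p.name, c.amount FROM customers p LEFT JOIN purchases c ON c.customer_id = p.id AND c.amount > 1785.19

Result:
name  | amount
------+-------
Frank | NULL  
Carol | NULL  
Bob   | NULL  
Eve   | NULL  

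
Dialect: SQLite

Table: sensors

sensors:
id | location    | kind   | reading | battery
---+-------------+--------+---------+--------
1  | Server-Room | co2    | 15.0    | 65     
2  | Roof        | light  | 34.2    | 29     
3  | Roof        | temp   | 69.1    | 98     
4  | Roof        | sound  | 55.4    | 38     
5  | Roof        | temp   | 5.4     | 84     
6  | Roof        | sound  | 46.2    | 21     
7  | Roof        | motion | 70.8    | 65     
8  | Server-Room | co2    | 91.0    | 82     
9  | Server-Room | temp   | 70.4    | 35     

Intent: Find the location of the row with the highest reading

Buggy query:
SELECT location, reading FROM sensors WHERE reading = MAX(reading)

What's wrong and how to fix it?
Bug: MAX(reading) is an aggregate and cannot be used directly in WHERE

Fix: Wrap MAX in a scalar subquery so WHERE compares against a single value

Corrected query:
SELECT location, reading FROM sensors WHERE reading = (SELECT MAX(reading) FROM sensors)

Result:
location    | reading
------------+--------
Server-Room | 91     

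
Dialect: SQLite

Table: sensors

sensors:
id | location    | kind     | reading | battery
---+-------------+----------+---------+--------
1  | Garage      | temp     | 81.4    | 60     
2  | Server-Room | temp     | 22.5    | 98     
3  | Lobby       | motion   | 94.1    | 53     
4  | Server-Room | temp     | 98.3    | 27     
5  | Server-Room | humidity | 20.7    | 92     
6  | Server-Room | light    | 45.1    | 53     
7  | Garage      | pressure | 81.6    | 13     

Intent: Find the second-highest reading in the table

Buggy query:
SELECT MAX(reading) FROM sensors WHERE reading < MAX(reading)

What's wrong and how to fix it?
Bug: MAX(reading) on the right of the comparison is an aggregate-in-WHERE error

Fix: Compute the overall MAX in a subquery, then take MAX of rows below it

Corrected query:
SELECT MAX(reading) FROM sensors WHERE reading < (SELECT MAX(reading) FROM sensors)

Result:
MAX(reading)
------------
94.1        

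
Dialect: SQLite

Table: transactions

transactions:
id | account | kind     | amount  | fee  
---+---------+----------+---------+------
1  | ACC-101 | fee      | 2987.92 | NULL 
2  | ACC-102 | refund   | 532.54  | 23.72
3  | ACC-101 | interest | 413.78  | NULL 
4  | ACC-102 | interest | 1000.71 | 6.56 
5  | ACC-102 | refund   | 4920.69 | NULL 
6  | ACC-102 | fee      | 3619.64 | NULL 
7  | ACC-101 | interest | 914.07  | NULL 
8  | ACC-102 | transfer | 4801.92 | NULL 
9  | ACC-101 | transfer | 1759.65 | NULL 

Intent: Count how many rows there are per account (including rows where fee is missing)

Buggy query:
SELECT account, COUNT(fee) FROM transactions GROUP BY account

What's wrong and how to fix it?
Bug: COUNT(column) counts non-NULL values only; rows with NULL fee aren't counted

Fix: Use COUNT(*) to count all rows regardless of NULL

Corrected query:
SELECT account, COUNT(*) FROM transactions GROUP BY account

Result:
account | COUNT(*)
--------+---------
ACC-101 | 4       
ACC-102 | 5       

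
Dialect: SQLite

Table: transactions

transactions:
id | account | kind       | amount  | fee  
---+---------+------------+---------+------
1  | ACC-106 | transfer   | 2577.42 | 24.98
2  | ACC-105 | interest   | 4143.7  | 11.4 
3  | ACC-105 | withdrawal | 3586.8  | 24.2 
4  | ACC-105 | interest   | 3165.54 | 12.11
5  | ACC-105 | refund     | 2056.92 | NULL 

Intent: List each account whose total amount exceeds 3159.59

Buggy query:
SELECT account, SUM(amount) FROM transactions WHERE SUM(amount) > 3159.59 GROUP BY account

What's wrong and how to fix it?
Bug: WHERE runs before GROUP BY, so aggregates aren't available there

Fix: Move the aggregate condition to a HAVING clause

Corrected query:
SELECT account, SUM(amount) FROM transactions GROUP BY account HAVING SUM(amount) > 3159.59

Result:
account | SUM(amount)
--------+------------
ACC-105 | 12952.96   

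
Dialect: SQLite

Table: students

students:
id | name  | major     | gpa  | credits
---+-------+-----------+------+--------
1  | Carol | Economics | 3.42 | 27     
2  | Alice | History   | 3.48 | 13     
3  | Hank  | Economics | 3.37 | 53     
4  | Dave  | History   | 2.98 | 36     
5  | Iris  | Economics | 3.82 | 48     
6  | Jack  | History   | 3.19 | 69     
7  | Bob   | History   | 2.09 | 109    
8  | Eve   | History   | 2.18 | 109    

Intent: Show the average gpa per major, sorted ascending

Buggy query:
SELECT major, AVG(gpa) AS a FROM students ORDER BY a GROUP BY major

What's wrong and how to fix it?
Bug: ORDER BY appears before GROUP BY; SQL clause order requires GROUP BY first

Fix: Reorder: SELECT … FROM … GROUP BY … ORDER BY …

Corrected query:
SELECT major, AVG(gpa) AS a FROM students GROUP BY major ORDER BY a

Result:
major     | a       
----------+---------
History   | 2.784   
Economics | 3.536667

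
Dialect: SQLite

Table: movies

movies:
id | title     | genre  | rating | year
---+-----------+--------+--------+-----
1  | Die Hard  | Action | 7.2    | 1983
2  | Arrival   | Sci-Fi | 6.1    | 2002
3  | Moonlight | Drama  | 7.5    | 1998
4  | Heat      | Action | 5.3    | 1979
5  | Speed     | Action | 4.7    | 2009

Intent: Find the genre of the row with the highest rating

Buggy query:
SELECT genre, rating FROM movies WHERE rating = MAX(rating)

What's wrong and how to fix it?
Bug: WHERE is evaluated per row; an aggregate over the whole table isn't defined there

Fix: Wrap MAX in a scalar subquery so WHERE compares against a single value

Corrected query:
SELECT genre, rating FROM movies WHERE rating = (SELECT MAX(rating) FROM movies)

Result:
genre | rating
------+-------
Drama | 7.5   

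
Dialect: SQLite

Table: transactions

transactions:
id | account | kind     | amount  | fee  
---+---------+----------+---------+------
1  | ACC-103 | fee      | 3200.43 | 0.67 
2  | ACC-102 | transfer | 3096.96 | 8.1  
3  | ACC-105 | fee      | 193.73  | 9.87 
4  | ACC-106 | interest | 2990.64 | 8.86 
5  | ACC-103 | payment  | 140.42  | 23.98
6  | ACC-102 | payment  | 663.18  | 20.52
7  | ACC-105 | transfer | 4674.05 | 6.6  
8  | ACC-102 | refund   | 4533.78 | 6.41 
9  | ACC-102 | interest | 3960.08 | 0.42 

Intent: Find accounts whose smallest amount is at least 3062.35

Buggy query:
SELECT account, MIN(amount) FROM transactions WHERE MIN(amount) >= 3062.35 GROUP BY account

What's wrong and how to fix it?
Bug: MIN() in WHERE is a misuse of aggregate

Fix: Replace WHERE with HAVING after the GROUP BY

Corrected query:
SELECT account, MIN(amount) FROM transactions GROUP BY account HAVING MIN(amount) >= 3062.35

Result:
(no rows)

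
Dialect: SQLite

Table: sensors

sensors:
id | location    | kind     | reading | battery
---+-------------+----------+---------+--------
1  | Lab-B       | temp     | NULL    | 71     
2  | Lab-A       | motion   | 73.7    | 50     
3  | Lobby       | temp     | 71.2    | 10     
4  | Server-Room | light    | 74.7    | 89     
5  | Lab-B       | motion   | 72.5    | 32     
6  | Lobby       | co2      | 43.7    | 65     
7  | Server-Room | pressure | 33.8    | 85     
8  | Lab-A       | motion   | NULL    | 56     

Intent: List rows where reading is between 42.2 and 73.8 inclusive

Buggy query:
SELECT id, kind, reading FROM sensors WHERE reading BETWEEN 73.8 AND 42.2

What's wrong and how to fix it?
Bug: The bounds are reversed; BETWEEN a AND b requires a <= b to match anything

Fix: Write BETWEEN 42.2 AND 73.8

Corrected query:
SELECT id, kind, reading FROM sensors WHERE reading BETWEEN 42.2 AND 73.8

Result:
id | kind   | reading
---+--------+--------
2  | motion | 73.7   
3  | temp   | 71.2   
5  | motion | 72.5   
6  | co2    | 43.7   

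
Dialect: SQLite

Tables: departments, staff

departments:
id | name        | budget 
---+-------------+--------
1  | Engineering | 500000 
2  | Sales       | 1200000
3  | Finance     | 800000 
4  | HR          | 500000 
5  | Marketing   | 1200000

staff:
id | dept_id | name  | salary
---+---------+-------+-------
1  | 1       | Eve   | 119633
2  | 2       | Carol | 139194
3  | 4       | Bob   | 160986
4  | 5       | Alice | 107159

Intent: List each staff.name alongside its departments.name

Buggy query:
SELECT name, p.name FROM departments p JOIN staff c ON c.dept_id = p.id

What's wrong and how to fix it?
Bug: Both tables have a 'name' column; the unqualified reference is ambiguous

Fix: Prefix ambiguous columns with the table alias

Corrected query:
SELECT c.name, p.name FROM departments p JOIN staff c ON c.dept_id = p.id

Result:
name  | name       
------+------------
Eve   | Engineering
Carol | Sales      
Bob   | HR         
Alice | Marketing  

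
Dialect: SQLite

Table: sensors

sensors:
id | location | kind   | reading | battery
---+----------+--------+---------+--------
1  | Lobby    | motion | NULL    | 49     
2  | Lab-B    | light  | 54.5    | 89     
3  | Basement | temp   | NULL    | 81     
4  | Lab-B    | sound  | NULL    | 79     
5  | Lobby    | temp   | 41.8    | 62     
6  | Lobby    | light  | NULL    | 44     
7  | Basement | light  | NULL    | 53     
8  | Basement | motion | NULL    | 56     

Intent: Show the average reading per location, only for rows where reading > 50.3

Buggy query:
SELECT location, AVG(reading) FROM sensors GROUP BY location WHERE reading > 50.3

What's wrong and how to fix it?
Bug: Row-level WHERE must come before GROUP BY in the clause order

Fix: Move the WHERE clause before GROUP BY

Corrected query:
SELECT location, AVG(reading) FROM sensors WHERE reading > 50.3 GROUP BY location

Result:
location | AVG(reading)
---------+-------------
Lab-B    | 54.5        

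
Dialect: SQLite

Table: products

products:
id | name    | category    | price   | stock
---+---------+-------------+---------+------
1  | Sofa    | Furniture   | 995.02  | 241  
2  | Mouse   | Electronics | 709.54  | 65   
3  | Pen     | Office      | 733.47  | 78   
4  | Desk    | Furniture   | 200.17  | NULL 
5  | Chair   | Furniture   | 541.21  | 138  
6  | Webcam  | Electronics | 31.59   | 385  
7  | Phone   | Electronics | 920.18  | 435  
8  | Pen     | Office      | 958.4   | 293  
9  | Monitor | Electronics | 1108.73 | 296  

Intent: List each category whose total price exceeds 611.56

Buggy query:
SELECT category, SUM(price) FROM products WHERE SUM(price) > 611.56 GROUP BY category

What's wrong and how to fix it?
Bug: SUM(price) is an aggregate, but WHERE filters rows before aggregation

Fix: Use HAVING (which filters groups after aggregation) instead of WHERE

Corrected query:
SELECT category, SUM(price) FROM products GROUP BY category HAVING SUM(price) > 611.56

Result:
category    | SUM(price)
------------+-----------
Electronics | 2770.04   
Furniture   | 1736.4    
Office      | 1691.87   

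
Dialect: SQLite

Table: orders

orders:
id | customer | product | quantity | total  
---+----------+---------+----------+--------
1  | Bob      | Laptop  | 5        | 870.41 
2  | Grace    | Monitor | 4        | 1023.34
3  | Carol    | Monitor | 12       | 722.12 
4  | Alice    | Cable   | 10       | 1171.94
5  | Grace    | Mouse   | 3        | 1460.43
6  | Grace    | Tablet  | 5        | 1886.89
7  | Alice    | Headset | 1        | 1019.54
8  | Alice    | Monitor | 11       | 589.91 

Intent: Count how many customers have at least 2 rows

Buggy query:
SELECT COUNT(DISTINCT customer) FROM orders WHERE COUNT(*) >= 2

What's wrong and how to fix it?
Bug: WHERE filters individual rows, not groups, so a group-level COUNT is invalid there

Fix: Group first with HAVING COUNT(*) >= 2, then COUNT the resulting groups

Corrected query:
SELECT COUNT(*) FROM (SELECT customer FROM orders GROUP BY customer HAVING COUNT(*) >= 2)

Result:
COUNT(*)
--------
2       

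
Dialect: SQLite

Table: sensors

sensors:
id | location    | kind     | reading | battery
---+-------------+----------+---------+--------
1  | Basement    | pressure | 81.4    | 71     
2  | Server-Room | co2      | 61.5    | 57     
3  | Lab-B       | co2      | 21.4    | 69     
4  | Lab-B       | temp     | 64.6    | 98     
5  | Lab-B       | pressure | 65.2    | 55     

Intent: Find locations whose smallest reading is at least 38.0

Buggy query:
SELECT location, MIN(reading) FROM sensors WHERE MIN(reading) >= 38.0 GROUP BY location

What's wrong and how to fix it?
Bug: Aggregates like MIN are computed per group after WHERE runs

Fix: Use HAVING for the per-group MIN condition

Corrected query:
SELECT location, MIN(reading) FROM sensors GROUP BY location HAVING MIN(reading) >= 38.0

Result:
location    | MIN(reading)
------------+-------------
Basement    | 81.4        
Server-Room | 61.5        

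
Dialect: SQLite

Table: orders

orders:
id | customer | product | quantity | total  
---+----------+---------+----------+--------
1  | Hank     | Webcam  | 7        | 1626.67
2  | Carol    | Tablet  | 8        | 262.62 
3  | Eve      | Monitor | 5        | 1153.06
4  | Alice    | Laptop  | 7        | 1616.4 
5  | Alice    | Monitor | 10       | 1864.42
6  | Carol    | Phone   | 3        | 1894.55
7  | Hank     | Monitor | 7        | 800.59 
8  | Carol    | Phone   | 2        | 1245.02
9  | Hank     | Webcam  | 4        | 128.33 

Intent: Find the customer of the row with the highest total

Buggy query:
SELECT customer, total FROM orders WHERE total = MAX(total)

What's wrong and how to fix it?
Bug: MAX(total) is an aggregate and cannot be used directly in WHERE

Fix: Wrap MAX in a scalar subquery so WHERE compares against a single value

Corrected query:
SELECT customer, total FROM orders WHERE total = (SELECT MAX(total) FROM orders)

Result:
customer | total  
---------+--------
Carol    | 1894.55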